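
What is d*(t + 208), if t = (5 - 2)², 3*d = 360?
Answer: 26040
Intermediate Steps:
d = 120 (d = (⅓)*360 = 120)
t = 9 (t = 3² = 9)
d*(t + 208) = 120*(9 + 208) = 120*217 = 26040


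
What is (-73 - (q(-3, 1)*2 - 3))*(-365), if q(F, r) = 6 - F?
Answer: 32120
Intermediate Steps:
(-73 - (q(-3, 1)*2 - 3))*(-365) = (-73 - ((6 - 1*(-3))*2 - 3))*(-365) = (-73 - ((6 + 3)*2 - 3))*(-365) = (-73 - (9*2 - 3))*(-365) = (-73 - (18 - 3))*(-365) = (-73 - 1*15)*(-365) = (-73 - 15)*(-365) = -88*(-365) = 32120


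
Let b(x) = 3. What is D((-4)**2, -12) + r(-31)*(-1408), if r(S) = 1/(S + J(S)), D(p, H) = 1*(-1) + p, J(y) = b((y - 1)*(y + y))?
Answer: 457/7 ≈ 65.286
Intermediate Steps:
J(y) = 3
D(p, H) = -1 + p
r(S) = 1/(3 + S) (r(S) = 1/(S + 3) = 1/(3 + S))
D((-4)**2, -12) + r(-31)*(-1408) = (-1 + (-4)**2) - 1408/(3 - 31) = (-1 + 16) - 1408/(-28) = 15 - 1/28*(-1408) = 15 + 352/7 = 457/7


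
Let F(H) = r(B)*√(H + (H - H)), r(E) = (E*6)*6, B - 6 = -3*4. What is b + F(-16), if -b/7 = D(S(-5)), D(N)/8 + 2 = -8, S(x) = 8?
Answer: 560 - 864*I ≈ 560.0 - 864.0*I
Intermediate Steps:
D(N) = -80 (D(N) = -16 + 8*(-8) = -16 - 64 = -80)
b = 560 (b = -7*(-80) = 560)
B = -6 (B = 6 - 3*4 = 6 - 12 = -6)
r(E) = 36*E (r(E) = (6*E)*6 = 36*E)
F(H) = -216*√H (F(H) = (36*(-6))*√(H + (H - H)) = -216*√(H + 0) = -216*√H)
b + F(-16) = 560 - 864*I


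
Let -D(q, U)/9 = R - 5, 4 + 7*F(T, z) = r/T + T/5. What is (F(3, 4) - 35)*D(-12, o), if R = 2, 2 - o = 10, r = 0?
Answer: -33534/35 ≈ -958.11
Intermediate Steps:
o = -8 (o = 2 - 1*10 = 2 - 10 = -8)
F(T, z) = -4/7 + T/35 (F(T, z) = -4/7 + (0/T + T/5)/7 = -4/7 + (0 + T*(⅕))/7 = -4/7 + (0 + T/5)/7 = -4/7 + (T/5)/7 = -4/7 + T/35)
D(q, U) = 27 (D(q, U) = -9*(2 - 5) = -9*(-3) = 27)
(F(3, 4) - 35)*D(-12, o) = ((-4/7 + (1/35)*3) - 35)*27 = ((-4/7 + 3/35) - 35)*27 = (-17/35 - 35)*27 = -1242/35*27 = -33534/35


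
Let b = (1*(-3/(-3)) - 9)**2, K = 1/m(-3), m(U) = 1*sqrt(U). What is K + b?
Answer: 64 - I*sqrt(3)/3 ≈ 64.0 - 0.57735*I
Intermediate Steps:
m(U) = sqrt(U)
K = -I*sqrt(3)/3 (K = 1/(sqrt(-3)) = 1/(I*sqrt(3)) = -I*sqrt(3)/3 ≈ -0.57735*I)
b = 64 (b = (1*(-3*(-1/3)) - 9)**2 = (1*1 - 9)**2 = (1 - 9)**2 = (-8)**2 = 64)
K + b = -I*sqrt(3)/3 + 64 = 64 - I*sqrt(3)/3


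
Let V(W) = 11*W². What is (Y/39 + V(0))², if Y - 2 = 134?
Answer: 18496/1521 ≈ 12.160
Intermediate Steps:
Y = 136 (Y = 2 + 134 = 136)
(Y/39 + V(0))² = (136/39 + 11*0²)² = (136*(1/39) + 11*0)² = (136/39 + 0)² = (136/39)² = 18496/1521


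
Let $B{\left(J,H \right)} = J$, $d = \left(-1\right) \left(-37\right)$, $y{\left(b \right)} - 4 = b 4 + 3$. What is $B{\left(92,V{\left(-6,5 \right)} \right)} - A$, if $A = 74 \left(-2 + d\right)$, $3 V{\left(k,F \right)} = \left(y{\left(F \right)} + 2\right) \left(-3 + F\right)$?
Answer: $-2498$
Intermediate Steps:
$y{\left(b \right)} = 7 + 4 b$ ($y{\left(b \right)} = 4 + \left(b 4 + 3\right) = 4 + \left(4 b + 3\right) = 4 + \left(3 + 4 b\right) = 7 + 4 b$)
$V{\left(k,F \right)} = \frac{\left(-3 + F\right) \left(9 + 4 F\right)}{3}$ ($V{\left(k,F \right)} = \frac{\left(\left(7 + 4 F\right) + 2\right) \left(-3 + F\right)}{3} = \frac{\left(9 + 4 F\right) \left(-3 + F\right)}{3} = \frac{\left(-3 + F\right) \left(9 + 4 F\right)}{3}$)
$d = 37$
$A = 2590$ ($A = 74 \left(-2 + 37\right) = 74 \cdot 35 = 2590$)
$B{\left(92,V{\left(-6,5 \right)} \right)} - A = 92 - 2590 = -2498$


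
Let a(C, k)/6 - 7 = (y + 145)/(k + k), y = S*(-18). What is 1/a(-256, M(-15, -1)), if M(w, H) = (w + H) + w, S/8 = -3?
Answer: -31/429 ≈ -0.072261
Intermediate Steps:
S = -24 (S = 8*(-3) = -24)
y = 432 (y = -24*(-18) = 432)
M(w, H) = H + 2*w (M(w, H) = (H + w) + w = H + 2*w)
a(C, k) = 42 + 1731/k (a(C, k) = 42 + 6*((432 + 145)/(k + k)) = 42 + 6*(577/((2*k))) = 42 + 6*(577*(1/(2*k))) = 42 + 6*(577/(2*k)) = 42 + 1731/k)
1/a(-256, M(-15, -1)) = 1/(42 + 1731/(-1 + 2*(-15))) = 1/(42 + 1731/(-1 - 30)) = 1/(42 + 1731/(-31)) = 1/(42 + 1731*(-1/31)) = 1/(42 - 1731/31) = 1/(-429/31) = -31/429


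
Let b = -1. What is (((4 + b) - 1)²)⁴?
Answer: 256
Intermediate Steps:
(((4 + b) - 1)²)⁴ = (((4 - 1) - 1)²)⁴ = ((3 - 1)²)⁴ = (2²)⁴ = 4⁴ = 256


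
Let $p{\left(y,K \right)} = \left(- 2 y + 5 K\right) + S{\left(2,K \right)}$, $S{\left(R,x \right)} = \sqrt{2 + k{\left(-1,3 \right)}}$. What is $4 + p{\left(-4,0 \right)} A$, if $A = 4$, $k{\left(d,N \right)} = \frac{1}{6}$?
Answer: $36 + \frac{2 \sqrt{78}}{3} \approx 41.888$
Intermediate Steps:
$k{\left(d,N \right)} = \frac{1}{6}$
$S{\left(R,x \right)} = \frac{\sqrt{78}}{6}$ ($S{\left(R,x \right)} = \sqrt{2 + \frac{1}{6}} = \sqrt{\frac{13}{6}} = \frac{\sqrt{78}}{6}$)
$p{\left(y,K \right)} = - 2 y + 5 K + \frac{\sqrt{78}}{6}$ ($p{\left(y,K \right)} = \left(- 2 y + 5 K\right) + \frac{\sqrt{78}}{6} = - 2 y + 5 K + \frac{\sqrt{78}}{6}$)
$4 + p{\left(-4,0 \right)} A = 4 + \left(\left(-2\right) \left(-4\right) + 5 \cdot 0 + \frac{\sqrt{78}}{6}\right) 4 = 4 + \left(8 + 0 + \frac{\sqrt{78}}{6}\right) 4 = 4 + \left(8 + \frac{\sqrt{78}}{6}\right) 4 = 4 + \left(32 + \frac{2 \sqrt{78}}{3}\right) = 36 + \frac{2 \sqrt{78}}{3}$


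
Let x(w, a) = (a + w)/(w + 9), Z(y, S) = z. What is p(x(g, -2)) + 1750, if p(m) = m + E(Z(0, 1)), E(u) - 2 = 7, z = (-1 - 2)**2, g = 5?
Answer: 24629/14 ≈ 1759.2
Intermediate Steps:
z = 9 (z = (-3)**2 = 9)
Z(y, S) = 9
E(u) = 9 (E(u) = 2 + 7 = 9)
x(w, a) = (a + w)/(9 + w)
p(m) = 9 + m (p(m) = m + 9 = 9 + m)
p(x(g, -2)) + 1750 = (9 + (-2 + 5)/(9 + 5)) + 1750 = (9 + 3/14) + 1750 = 129/14 + 1750 = 24629/14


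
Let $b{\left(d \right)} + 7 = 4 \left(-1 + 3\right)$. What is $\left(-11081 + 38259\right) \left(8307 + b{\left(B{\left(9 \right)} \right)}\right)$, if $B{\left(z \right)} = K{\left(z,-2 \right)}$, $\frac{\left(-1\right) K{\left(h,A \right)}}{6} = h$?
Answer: $225794824$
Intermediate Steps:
$K{\left(h,A \right)} = - 6 h$
$B{\left(z \right)} = - 6 z$
$b{\left(d \right)} = 1$ ($b{\left(d \right)} = -7 + 4 \left(-1 + 3\right) = -7 + 4 \cdot 2 = -7 + 8 = 1$)
$\left(-11081 + 38259\right) \left(8307 + b{\left(B{\left(9 \right)} \right)}\right) = \left(-11081 + 38259\right) \left(8307 + 1\right) = 27178 \cdot 8308 = 225794824$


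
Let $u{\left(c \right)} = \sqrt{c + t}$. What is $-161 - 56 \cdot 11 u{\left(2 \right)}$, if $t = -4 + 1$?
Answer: $-161 - 616 i \approx -161.0 - 616.0 i$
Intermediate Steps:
$t = -3$
$u{\left(c \right)} = \sqrt{-3 + c}$ ($u{\left(c \right)} = \sqrt{c - 3} = \sqrt{-3 + c}$)
$-161 - 56 \cdot 11 u{\left(2 \right)} = -161 - 56 \cdot 11 \sqrt{-3 + 2} = -161 - 56 \cdot 11 \sqrt{-1} = -161 - 56 \cdot 11 i = -161 - 616 i$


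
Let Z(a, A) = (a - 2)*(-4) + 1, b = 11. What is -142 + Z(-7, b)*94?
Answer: 3336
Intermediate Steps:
Z(a, A) = 9 - 4*a (Z(a, A) = (-2 + a)*(-4) + 1 = (8 - 4*a) + 1 = 9 - 4*a)
-142 + Z(-7, b)*94 = -142 + (9 - 4*(-7))*94 = -142 + (9 + 28)*94 = -142 + 37*94 = -142 + 3478 = 3336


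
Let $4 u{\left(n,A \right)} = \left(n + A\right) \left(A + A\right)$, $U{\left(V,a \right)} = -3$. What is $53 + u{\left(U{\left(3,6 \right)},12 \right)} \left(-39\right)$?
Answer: $-2053$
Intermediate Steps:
$u{\left(n,A \right)} = \frac{A \left(A + n\right)}{2}$ ($u{\left(n,A \right)} = \frac{\left(n + A\right) \left(A + A\right)}{4} = \frac{\left(A + n\right) 2 A}{4} = \frac{2 A \left(A + n\right)}{4} = \frac{A \left(A + n\right)}{2}$)
$53 + u{\left(U{\left(3,6 \right)},12 \right)} \left(-39\right) = 53 + \frac{1}{2} \cdot 12 \left(12 - 3\right) \left(-39\right) = 53 + \frac{1}{2} \cdot 12 \cdot 9 \left(-39\right) = 53 + 54 \left(-39\right) = 53 - 2106 = -2053$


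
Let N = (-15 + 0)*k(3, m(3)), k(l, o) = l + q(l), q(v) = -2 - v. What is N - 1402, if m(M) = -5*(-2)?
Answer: -1372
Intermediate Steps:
m(M) = 10
k(l, o) = -2 (k(l, o) = l + (-2 - l) = -2)
N = 30 (N = (-15 + 0)*(-2) = -15*(-2) = 30)
N - 1402 = 30 - 1402 = -1372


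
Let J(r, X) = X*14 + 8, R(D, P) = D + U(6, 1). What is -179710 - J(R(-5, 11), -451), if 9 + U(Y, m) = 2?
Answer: -173404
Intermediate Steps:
U(Y, m) = -7 (U(Y, m) = -9 + 2 = -7)
R(D, P) = -7 + D (R(D, P) = D - 7 = -7 + D)
J(r, X) = 8 + 14*X (J(r, X) = 14*X + 8 = 8 + 14*X)
-179710 - J(R(-5, 11), -451) = -179710 - (8 + 14*(-451)) = -179710 - (8 - 6314) = -179710 - 1*(-6306) = -179710 + 6306 = -173404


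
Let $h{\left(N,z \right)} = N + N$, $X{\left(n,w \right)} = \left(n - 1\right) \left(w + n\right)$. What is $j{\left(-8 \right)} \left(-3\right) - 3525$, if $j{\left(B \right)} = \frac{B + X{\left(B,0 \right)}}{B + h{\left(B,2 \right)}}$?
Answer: $-3517$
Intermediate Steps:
$X{\left(n,w \right)} = \left(-1 + n\right) \left(n + w\right)$
$h{\left(N,z \right)} = 2 N$
$j{\left(B \right)} = \frac{B}{3}$ ($j{\left(B \right)} = \frac{B + \left(B^{2} - B - 0 + B 0\right)}{B + 2 B} = \frac{B + \left(B^{2} - B + 0 + 0\right)}{3 B} = \left(B + \left(B^{2} - B\right)\right) \frac{1}{3 B} = B^{2} \frac{1}{3 B} = \frac{B}{3}$)
$j{\left(-8 \right)} \left(-3\right) - 3525 = \frac{1}{3} \left(-8\right) \left(-3\right) - 3525 = \left(- \frac{8}{3}\right) \left(-3\right) - 3525 = 8 - 3525 = -3517$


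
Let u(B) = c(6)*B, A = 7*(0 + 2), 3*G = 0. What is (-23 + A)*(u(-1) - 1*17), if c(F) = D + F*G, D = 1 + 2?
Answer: 180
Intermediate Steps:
G = 0 (G = (⅓)*0 = 0)
D = 3
c(F) = 3 (c(F) = 3 + F*0 = 3 + 0 = 3)
A = 14 (A = 7*2 = 14)
u(B) = 3*B
(-23 + A)*(u(-1) - 1*17) = (-23 + 14)*(3*(-1) - 1*17) = -9*(-3 - 17) = -9*(-20) = 180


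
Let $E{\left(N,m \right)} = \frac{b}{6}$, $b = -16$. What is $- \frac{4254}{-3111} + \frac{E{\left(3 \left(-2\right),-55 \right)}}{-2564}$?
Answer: $\frac{2728888}{1994151} \approx 1.3684$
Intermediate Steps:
$E{\left(N,m \right)} = - \frac{8}{3}$ ($E{\left(N,m \right)} = - \frac{16}{6} = \left(-16\right) \frac{1}{6} = - \frac{8}{3}$)
$- \frac{4254}{-3111} + \frac{E{\left(3 \left(-2\right),-55 \right)}}{-2564} = - \frac{4254}{-3111} - \frac{8}{3 \left(-2564\right)} = \left(-4254\right) \left(- \frac{1}{3111}\right) - - \frac{2}{1923} = \frac{1418}{1037} + \frac{2}{1923} = \frac{2728888}{1994151}$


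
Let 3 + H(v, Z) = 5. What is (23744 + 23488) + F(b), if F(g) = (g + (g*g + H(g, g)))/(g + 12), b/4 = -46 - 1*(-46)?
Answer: 283393/6 ≈ 47232.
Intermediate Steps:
H(v, Z) = 2 (H(v, Z) = -3 + 5 = 2)
b = 0 (b = 4*(-46 - 1*(-46)) = 4*(-46 + 46) = 4*0 = 0)
F(g) = (2 + g + g²)/(12 + g) (F(g) = (g + (g*g + 2))/(g + 12) = (g + (g² + 2))/(12 + g) = (g + (2 + g²))/(12 + g) = (2 + g + g²)/(12 + g))
(23744 + 23488) + F(b) = (23744 + 23488) + (2 + 0 + 0²)/(12 + 0) = 47232 + (2 + 0 + 0)/12 = 47232 + (1/12)*2 = 47232 + ⅙ = 283393/6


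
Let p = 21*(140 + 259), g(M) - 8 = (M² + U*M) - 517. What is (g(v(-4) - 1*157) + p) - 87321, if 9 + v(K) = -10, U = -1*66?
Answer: -36859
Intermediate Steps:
U = -66
v(K) = -19 (v(K) = -9 - 10 = -19)
g(M) = -509 + M² - 66*M (g(M) = 8 + ((M² - 66*M) - 517) = 8 + (-517 + M² - 66*M) = -509 + M² - 66*M)
p = 8379 (p = 21*399 = 8379)
(g(v(-4) - 1*157) + p) - 87321 = ((-509 + (-19 - 1*157)² - 66*(-19 - 1*157)) + 8379) - 87321 = ((-509 + (-19 - 157)² - 66*(-19 - 157)) + 8379) - 87321 = ((-509 + (-176)² - 66*(-176)) + 8379) - 87321 = ((-509 + 30976 + 11616) + 8379) - 87321 = (42083 + 8379) - 87321 = 50462 - 87321 = -36859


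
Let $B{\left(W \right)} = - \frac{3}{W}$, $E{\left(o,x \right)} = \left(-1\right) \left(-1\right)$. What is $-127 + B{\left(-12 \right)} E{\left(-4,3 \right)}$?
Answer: $- \frac{507}{4} \approx -126.75$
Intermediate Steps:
$E{\left(o,x \right)} = 1$
$-127 + B{\left(-12 \right)} E{\left(-4,3 \right)} = -127 + - \frac{3}{-12} \cdot 1 = -127 + \left(-3\right) \left(- \frac{1}{12}\right) 1 = -127 + \frac{1}{4} \cdot 1 = -127 + \frac{1}{4} = - \frac{507}{4}$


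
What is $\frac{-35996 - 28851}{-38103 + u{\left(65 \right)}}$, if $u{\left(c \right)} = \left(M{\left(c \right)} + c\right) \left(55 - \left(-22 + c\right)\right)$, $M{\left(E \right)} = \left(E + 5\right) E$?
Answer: $- \frac{64847}{17277} \approx -3.7534$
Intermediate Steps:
$M{\left(E \right)} = E \left(5 + E\right)$ ($M{\left(E \right)} = \left(5 + E\right) E = E \left(5 + E\right)$)
$u{\left(c \right)} = \left(77 - c\right) \left(c + c \left(5 + c\right)\right)$ ($u{\left(c \right)} = \left(c \left(5 + c\right) + c\right) \left(55 - \left(-22 + c\right)\right) = \left(c + c \left(5 + c\right)\right) \left(77 - c\right) = \left(77 - c\right) \left(c + c \left(5 + c\right)\right)$)
$\frac{-35996 - 28851}{-38103 + u{\left(65 \right)}} = \frac{-35996 - 28851}{-38103 + 65 \left(462 - 65^{2} + 71 \cdot 65\right)} = - \frac{64847}{-38103 + 65 \left(462 - 4225 + 4615\right)} = - \frac{64847}{-38103 + 65 \cdot 852} = - \frac{64847}{-38103 + 55380} = - \frac{64847}{17277}$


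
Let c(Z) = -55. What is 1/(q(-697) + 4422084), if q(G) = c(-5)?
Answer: 1/4422029 ≈ 2.2614e-7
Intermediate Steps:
q(G) = -55
1/(q(-697) + 4422084) = 1/(-55 + 4422084) = 1/4422029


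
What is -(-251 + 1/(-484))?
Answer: 121485/484 ≈ 251.00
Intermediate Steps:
-(-251 + 1/(-484)) = -(-251 - 1/484) = -1*(-121485/484) = 121485/484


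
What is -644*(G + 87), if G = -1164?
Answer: 693588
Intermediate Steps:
-644*(G + 87) = -644*(-1164 + 87) = -644*(-1077) = 693588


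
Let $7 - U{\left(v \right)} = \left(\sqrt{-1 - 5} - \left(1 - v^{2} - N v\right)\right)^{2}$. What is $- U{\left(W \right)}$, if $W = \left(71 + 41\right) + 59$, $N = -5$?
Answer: $805708212 + 56770 i \sqrt{6} \approx 8.0571 \cdot 10^{8} + 1.3906 \cdot 10^{5} i$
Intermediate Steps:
$W = 171$ ($W = 112 + 59 = 171$)
$U{\left(v \right)} = 7 - \left(-1 + v^{2} - 5 v + i \sqrt{6}\right)^{2}$ ($U{\left(v \right)} = 7 - \left(\sqrt{-1 - 5} - \left(1 - v^{2} + 5 v\right)\right)^{2} = 7 - \left(\sqrt{-6} - \left(1 - v^{2} + 5 v\right)\right)^{2} = 7 - \left(i \sqrt{6} - \left(1 - v^{2} + 5 v\right)\right)^{2} = 7 - \left(-1 + v^{2} - 5 v + i \sqrt{6}\right)^{2}$)
$- U{\left(W \right)} = - (7 - \left(-1 + 171^{2} - 855 + i \sqrt{6}\right)^{2}) = - (7 - \left(-1 + 29241 - 855 + i \sqrt{6}\right)^{2}) = - (7 - \left(28385 + i \sqrt{6}\right)^{2}) = -7 + \left(28385 + i \sqrt{6}\right)^{2}$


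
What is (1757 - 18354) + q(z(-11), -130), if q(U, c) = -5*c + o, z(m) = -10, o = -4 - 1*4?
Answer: -15955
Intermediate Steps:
o = -8 (o = -4 - 4 = -8)
q(U, c) = -8 - 5*c (q(U, c) = -5*c - 8 = -8 - 5*c)
(1757 - 18354) + q(z(-11), -130) = (1757 - 18354) + (-8 - 5*(-130)) = -16597 + (-8 + 650) = -16597 + 642 = -15955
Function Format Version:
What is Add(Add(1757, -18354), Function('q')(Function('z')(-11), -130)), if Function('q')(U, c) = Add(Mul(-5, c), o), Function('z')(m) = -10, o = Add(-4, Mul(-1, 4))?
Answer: -15955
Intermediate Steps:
o = -8 (o = Add(-4, -4) = -8)
Function('q')(U, c) = Add(-8, Mul(-5, c)) (Function('q')(U, c) = Add(Mul(-5, c), -8) = Add(-8, Mul(-5, c)))
Add(Add(1757, -18354), Function('q')(Function('z')(-11), -130)) = Add(Add(1757, -18354), Add(-8, Mul(-5, -130))) = Add(-16597, Add(-8, 650)) = Add(-16597, 642) = -15955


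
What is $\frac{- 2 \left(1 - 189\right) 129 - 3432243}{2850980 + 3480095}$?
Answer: $- \frac{3383739}{6331075} \approx -0.53446$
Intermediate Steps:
$\frac{- 2 \left(1 - 189\right) 129 - 3432243}{2850980 + 3480095} = \frac{- 2 \left(\left(-188\right) 129\right) - 3432243}{6331075} = \left(\left(-2\right) \left(-24252\right) - 3432243\right) \frac{1}{6331075} = \left(48504 - 3432243\right) \frac{1}{6331075} = \left(-3383739\right) \frac{1}{6331075} = - \frac{3383739}{6331075}$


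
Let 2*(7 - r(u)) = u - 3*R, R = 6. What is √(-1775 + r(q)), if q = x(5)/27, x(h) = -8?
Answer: 13*I*√843/9 ≈ 41.939*I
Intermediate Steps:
q = -8/27 ≈ -0.29630
r(u) = 16 - u/2 (r(u) = 7 - (u - 3*6)/2 = 7 - (u - 18)/2 = 7 - (-18 + u)/2 = 7 + (9 - u/2) = 16 - u/2)
√(-1775 + r(q)) = √(-1775 + (16 - ½*(-8/27))) = √(-1775 + (16 + 4/27)) = √(-1775 + 436/27) = √(-47489/27) = 13*I*√843/9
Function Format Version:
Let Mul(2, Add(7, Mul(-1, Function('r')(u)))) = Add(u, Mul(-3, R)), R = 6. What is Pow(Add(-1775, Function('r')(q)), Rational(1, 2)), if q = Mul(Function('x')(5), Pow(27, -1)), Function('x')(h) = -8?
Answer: Mul(Rational(13, 9), I, Pow(843, Rational(1, 2))) ≈ Mul(41.939, I)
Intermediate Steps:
q = Rational(-8, 27) (q = Mul(-8, Pow(27, -1)) = Mul(-8, Rational(1, 27)) = Rational(-8, 27) ≈ -0.29630)
Function('r')(u) = Add(16, Mul(Rational(-1, 2), u)) (Function('r')(u) = Add(7, Mul(Rational(-1, 2), Add(u, Mul(-3, 6)))) = Add(7, Mul(Rational(-1, 2), Add(u, -18))) = Add(7, Mul(Rational(-1, 2), Add(-18, u))) = Add(7, Add(9, Mul(Rational(-1, 2), u))) = Add(16, Mul(Rational(-1, 2), u)))
Pow(Add(-1775, Function('r')(q)), Rational(1, 2)) = Pow(Add(-1775, Add(16, Mul(Rational(-1, 2), Rational(-8, 27)))), Rational(1, 2)) = Pow(Add(-1775, Add(16, Rational(4, 27))), Rational(1, 2)) = Pow(Add(-1775, Rational(436, 27)), Rational(1, 2)) = Pow(Rational(-47489, 27), Rational(1, 2)) = Mul(Rational(13, 9), I, Pow(843, Rational(1, 2)))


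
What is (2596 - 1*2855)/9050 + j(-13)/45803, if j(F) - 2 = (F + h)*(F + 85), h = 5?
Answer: -17057677/414517150 ≈ -0.041151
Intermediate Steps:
j(F) = 2 + (5 + F)*(85 + F) (j(F) = 2 + (F + 5)*(F + 85) = 2 + (5 + F)*(85 + F))
(2596 - 1*2855)/9050 + j(-13)/45803 = (2596 - 1*2855)/9050 + (427 + (-13)**2 + 90*(-13))/45803 = (2596 - 2855)*(1/9050) + (427 + 169 - 1170)*(1/45803) = -259*1/9050 - 574*1/45803 = -259/9050 - 574/45803 = -17057677/414517150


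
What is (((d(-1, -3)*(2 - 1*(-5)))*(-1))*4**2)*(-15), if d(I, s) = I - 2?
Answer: -5040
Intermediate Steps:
d(I, s) = -2 + I
(((d(-1, -3)*(2 - 1*(-5)))*(-1))*4**2)*(-15) = ((((-2 - 1)*(2 - 1*(-5)))*(-1))*4**2)*(-15) = ((-3*(2 + 5)*(-1))*16)*(-15) = ((-3*7*(-1))*16)*(-15) = (-21*(-1)*16)*(-15) = (21*16)*(-15) = 336*(-15) = -5040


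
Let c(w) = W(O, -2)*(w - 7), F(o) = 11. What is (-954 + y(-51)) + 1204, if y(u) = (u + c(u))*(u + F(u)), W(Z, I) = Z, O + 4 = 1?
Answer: -4670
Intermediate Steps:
O = -3 (O = -4 + 1 = -3)
c(w) = 21 - 3*w (c(w) = -3*(w - 7) = -3*(-7 + w) = 21 - 3*w)
y(u) = (11 + u)*(21 - 2*u) (y(u) = (u + (21 - 3*u))*(u + 11) = (21 - 2*u)*(11 + u) = (11 + u)*(21 - 2*u))
(-954 + y(-51)) + 1204 = (-954 + (231 - 1*(-51) - 2*(-51)**2)) + 1204 = (-954 + (231 + 51 - 2*2601)) + 1204 = (-954 + (231 + 51 - 5202)) + 1204 = (-954 - 4920) + 1204 = -5874 + 1204 = -4670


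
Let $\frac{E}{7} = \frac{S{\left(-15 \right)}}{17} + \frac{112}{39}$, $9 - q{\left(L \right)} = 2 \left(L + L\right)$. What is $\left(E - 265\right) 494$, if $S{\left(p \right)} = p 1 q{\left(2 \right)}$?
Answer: $- \frac{6325556}{51} \approx -1.2403 \cdot 10^{5}$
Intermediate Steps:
$q{\left(L \right)} = 9 - 4 L$ ($q{\left(L \right)} = 9 - 2 \left(L + L\right) = 9 - 2 \cdot 2 L = 9 - 4 L$)
$S{\left(p \right)} = p$ ($S{\left(p \right)} = p 1 \left(9 - 8\right) = p \left(9 - 8\right) = p 1 = p$)
$E = \frac{9233}{663}$ ($E = 7 \left(- \frac{15}{17} + \frac{112}{39}\right) = 7 \cdot \frac{1319}{663} = \frac{9233}{663} \approx 13.926$)
$\left(E - 265\right) 494 = \left(\frac{9233}{663} - 265\right) 494 = \left(- \frac{166462}{663}\right) 494 = - \frac{6325556}{51}$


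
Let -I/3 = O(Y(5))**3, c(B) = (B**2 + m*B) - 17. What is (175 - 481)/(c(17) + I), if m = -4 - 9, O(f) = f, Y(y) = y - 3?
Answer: -34/3 ≈ -11.333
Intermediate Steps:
Y(y) = -3 + y
m = -13
c(B) = -17 + B**2 - 13*B (c(B) = (B**2 - 13*B) - 17 = -17 + B**2 - 13*B)
I = -24 (I = -3*(-3 + 5)**3 = -3*2**3 = -3*8 = -24)
(175 - 481)/(c(17) + I) = (175 - 481)/((-17 + 17**2 - 13*17) - 24) = -306/((-17 + 289 - 221) - 24) = -306/(51 - 24) = -306/27 = -306*1/27 = -34/3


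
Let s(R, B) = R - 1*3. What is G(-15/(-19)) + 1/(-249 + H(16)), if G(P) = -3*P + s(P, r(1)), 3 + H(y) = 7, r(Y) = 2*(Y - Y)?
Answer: -21334/4655 ≈ -4.5830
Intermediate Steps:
r(Y) = 0 (r(Y) = 2*0 = 0)
s(R, B) = -3 + R (s(R, B) = R - 3 = -3 + R)
H(y) = 4 (H(y) = -3 + 7 = 4)
G(P) = -3 - 2*P (G(P) = -3*P + (-3 + P) = -3 - 2*P)
G(-15/(-19)) + 1/(-249 + H(16)) = (-3 - (-30)/(-19)) + 1/(-249 + 4) = (-3 - (-30)*(-1)/19) + 1/(-245) = (-3 - 2*15/19) - 1/245 = (-3 - 30/19) - 1/245 = -87/19 - 1/245 = -21334/4655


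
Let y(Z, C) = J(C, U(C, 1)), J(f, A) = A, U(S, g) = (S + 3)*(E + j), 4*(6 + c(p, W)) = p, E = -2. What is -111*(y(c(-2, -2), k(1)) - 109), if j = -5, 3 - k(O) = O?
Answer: 15984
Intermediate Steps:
c(p, W) = -6 + p/4
k(O) = 3 - O
U(S, g) = -21 - 7*S (U(S, g) = (S + 3)*(-2 - 5) = (3 + S)*(-7) = -21 - 7*S)
y(Z, C) = -21 - 7*C
-111*(y(c(-2, -2), k(1)) - 109) = -111*((-21 - 7*(3 - 1*1)) - 109) = -111*((-21 - 7*(3 - 1)) - 109) = -111*((-21 - 7*2) - 109) = -111*((-21 - 14) - 109) = -111*(-35 - 109) = -111*(-144) = 15984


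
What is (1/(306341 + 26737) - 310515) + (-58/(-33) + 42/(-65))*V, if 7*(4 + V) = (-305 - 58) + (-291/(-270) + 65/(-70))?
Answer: -163090984501544287/525122447850 ≈ -3.1058e+5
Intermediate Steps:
V = -123118/2205 (V = -4 + ((-305 - 58) + (-291/(-270) + 65/(-70)))/7 = -4 + (-363 + (-291*(-1/270) + 65*(-1/70)))/7 = -4 + (-363 + (97/90 - 13/14))/7 = -4 + (-363 + 47/315)/7 = -4 + (1/7)*(-114298/315) = -4 - 114298/2205 = -123118/2205 ≈ -55.836)
(1/(306341 + 26737) - 310515) + (-58/(-33) + 42/(-65))*V = (1/(306341 + 26737) - 310515) + (-58/(-33) + 42/(-65))*(-123118/2205) = (1/333078 - 310515) + (-58*(-1/33) + 42*(-1/65))*(-123118/2205) = (1/333078 - 310515) + (58/33 - 42/65)*(-123118/2205) = -103425715169/333078 + (2384/2145)*(-123118/2205) = -103425715169/333078 - 293513312/4729725 = -163090984501544287/525122447850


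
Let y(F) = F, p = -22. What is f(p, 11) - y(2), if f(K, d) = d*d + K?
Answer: 97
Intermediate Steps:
f(K, d) = K + d² (f(K, d) = d² + K = K + d²)
f(p, 11) - y(2) = (-22 + 11²) - 1*2 = (-22 + 121) - 2 = 99 - 2 = 97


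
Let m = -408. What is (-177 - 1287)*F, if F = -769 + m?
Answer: 1723128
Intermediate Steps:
F = -1177 (F = -769 - 408 = -1177)
(-177 - 1287)*F = (-177 - 1287)*(-1177) = -1464*(-1177) = 1723128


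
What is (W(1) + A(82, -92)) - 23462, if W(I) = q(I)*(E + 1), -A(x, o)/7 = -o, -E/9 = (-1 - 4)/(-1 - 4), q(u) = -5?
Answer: -24066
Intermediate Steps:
E = -9 (E = -9*(-1 - 4)/(-1 - 4) = -(-45)/(-5) = -(-45)*(-1)/5 = -9*1 = -9)
A(x, o) = 7*o (A(x, o) = -(-7)*o = 7*o)
W(I) = 40 (W(I) = -5*(-9 + 1) = -5*(-8) = 40)
(W(1) + A(82, -92)) - 23462 = (40 + 7*(-92)) - 23462 = (40 - 644) - 23462 = -604 - 23462 = -24066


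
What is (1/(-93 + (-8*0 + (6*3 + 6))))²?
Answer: 1/4761 ≈ 0.00021004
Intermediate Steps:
(1/(-93 + (-8*0 + (6*3 + 6))))² = (1/(-93 + (0 + (18 + 6))))² = (1/(-93 + (0 + 24)))² = (1/(-93 + 24))² = (1/(-69))² = (-1/69)² = 1/4761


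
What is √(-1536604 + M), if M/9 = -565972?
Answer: 4*I*√414397 ≈ 2574.9*I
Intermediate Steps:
M = -5093748 (M = 9*(-565972) = -5093748)
√(-1536604 + M) = √(-1536604 - 5093748) = √(-6630352) = 4*I*√414397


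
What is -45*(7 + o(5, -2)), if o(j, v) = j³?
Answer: -5940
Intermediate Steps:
-45*(7 + o(5, -2)) = -45*(7 + 5³) = -45*(7 + 125) = -45*132 = -5940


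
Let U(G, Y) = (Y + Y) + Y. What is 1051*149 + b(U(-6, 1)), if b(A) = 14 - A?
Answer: 156610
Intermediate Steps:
U(G, Y) = 3*Y (U(G, Y) = 2*Y + Y = 3*Y)
1051*149 + b(U(-6, 1)) = 1051*149 + (14 - 3) = 156599 + (14 - 1*3) = 156599 + (14 - 3) = 156599 + 11 = 156610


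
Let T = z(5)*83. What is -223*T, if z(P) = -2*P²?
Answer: 925450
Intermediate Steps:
T = -4150 (T = -2*5²*83 = -2*25*83 = -50*83 = -4150)
-223*T = -223*(-4150) = 925450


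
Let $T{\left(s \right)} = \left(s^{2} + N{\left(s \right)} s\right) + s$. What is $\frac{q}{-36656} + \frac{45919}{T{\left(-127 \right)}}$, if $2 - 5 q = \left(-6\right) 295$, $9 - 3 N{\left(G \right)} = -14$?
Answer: $\frac{1258410617}{413158940} \approx 3.0458$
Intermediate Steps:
$N{\left(G \right)} = \frac{23}{3}$ ($N{\left(G \right)} = 3 - - \frac{14}{3} = 3 + \frac{14}{3} = \frac{23}{3}$)
$q = \frac{1772}{5}$ ($q = \frac{2}{5} - \frac{\left(-6\right) 295}{5} = \frac{2}{5} - -354 = \frac{2}{5} + 354 = \frac{1772}{5} \approx 354.4$)
$T{\left(s \right)} = s^{2} + \frac{26 s}{3}$ ($T{\left(s \right)} = \left(s^{2} + \frac{23 s}{3}\right) + s = s^{2} + \frac{26 s}{3}$)
$\frac{q}{-36656} + \frac{45919}{T{\left(-127 \right)}} = \frac{1772}{5 \left(-36656\right)} + \frac{45919}{\frac{1}{3} \left(-127\right) \left(26 + 3 \left(-127\right)\right)} = \frac{1772}{5} \left(- \frac{1}{36656}\right) + \frac{45919}{\frac{1}{3} \left(-127\right) \left(26 - 381\right)} = - \frac{443}{45820} + \frac{45919}{\frac{1}{3} \left(-127\right) \left(-355\right)} = - \frac{443}{45820} + \frac{45919}{\frac{45085}{3}} = - \frac{443}{45820} + 45919 \cdot \frac{3}{45085} = - \frac{443}{45820} + \frac{137757}{45085} = \frac{1258410617}{413158940}$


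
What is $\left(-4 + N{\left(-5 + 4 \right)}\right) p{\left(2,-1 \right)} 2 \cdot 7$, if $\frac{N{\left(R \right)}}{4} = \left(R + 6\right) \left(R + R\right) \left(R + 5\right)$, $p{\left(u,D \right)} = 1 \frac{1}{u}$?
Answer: $-1148$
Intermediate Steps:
$p{\left(u,D \right)} = \frac{1}{u}$
$N{\left(R \right)} = 8 R \left(5 + R\right) \left(6 + R\right)$ ($N{\left(R \right)} = 4 \left(R + 6\right) \left(R + R\right) \left(R + 5\right) = 4 \left(6 + R\right) 2 R \left(5 + R\right) = 4 \cdot 2 R \left(6 + R\right) \left(5 + R\right) = 4 \cdot 2 R \left(5 + R\right) \left(6 + R\right) = 8 R \left(5 + R\right) \left(6 + R\right)$)
$\left(-4 + N{\left(-5 + 4 \right)}\right) p{\left(2,-1 \right)} 2 \cdot 7 = \frac{-4 + 8 \left(-5 + 4\right) \left(30 + \left(-5 + 4\right)^{2} + 11 \left(-5 + 4\right)\right)}{2} \cdot 2 \cdot 7 = \left(-4 + 8 \left(-1\right) \left(30 + \left(-1\right)^{2} + 11 \left(-1\right)\right)\right) \frac{1}{2} \cdot 2 \cdot 7 = \left(-4 + 8 \left(-1\right) \left(30 + 1 - 11\right)\right) \frac{1}{2} \cdot 2 \cdot 7 = \left(-4 + 8 \left(-1\right) 20\right) \frac{1}{2} \cdot 2 \cdot 7 = \left(-4 - 160\right) \frac{1}{2} \cdot 2 \cdot 7 = \left(-164\right) \frac{1}{2} \cdot 2 \cdot 7 = \left(-82\right) 2 \cdot 7 = \left(-164\right) 7 = -1148$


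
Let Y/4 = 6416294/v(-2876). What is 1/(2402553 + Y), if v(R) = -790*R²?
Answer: 816798380/1962401395055993 ≈ 4.1622e-7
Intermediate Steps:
Y = -3208147/816798380 (Y = 4*(6416294/((-790*(-2876)²))) = 4*(6416294/((-790*8271376))) = 4*(6416294/(-6534387040)) = 4*(6416294*(-1/6534387040)) = 4*(-3208147/3267193520) = -3208147/816798380 ≈ -0.0039277)
1/(2402553 + Y) = 1/(2402553 - 3208147/816798380) = 1/(1962401395055993/816798380) = 816798380/1962401395055993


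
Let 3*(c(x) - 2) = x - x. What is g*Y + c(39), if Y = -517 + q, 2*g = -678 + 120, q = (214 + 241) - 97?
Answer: 44363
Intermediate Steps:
c(x) = 2 (c(x) = 2 + (x - x)/3 = 2 + (1/3)*0 = 2 + 0 = 2)
q = 358 (q = 455 - 97 = 358)
g = -279 (g = (-678 + 120)/2 = (1/2)*(-558) = -279)
Y = -159 (Y = -517 + 358 = -159)
g*Y + c(39) = -279*(-159) + 2 = 44361 + 2 = 44363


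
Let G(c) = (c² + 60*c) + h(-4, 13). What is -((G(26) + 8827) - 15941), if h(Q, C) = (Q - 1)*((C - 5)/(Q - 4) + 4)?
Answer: 4893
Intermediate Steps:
h(Q, C) = (-1 + Q)*(4 + (-5 + C)/(-4 + Q)) (h(Q, C) = (-1 + Q)*((-5 + C)/(-4 + Q) + 4) = (-1 + Q)*(4 + (-5 + C)/(-4 + Q)))
G(c) = -15 + c² + 60*c (G(c) = (c² + 60*c) + (21 - 1*13 - 25*(-4) + 4*(-4)² + 13*(-4))/(-4 - 4) = (c² + 60*c) + (21 - 13 + 100 + 4*16 - 52)/(-8) = (c² + 60*c) - (21 - 13 + 100 + 64 - 52)/8 = (c² + 60*c) - ⅛*120 = (c² + 60*c) - 15 = -15 + c² + 60*c)
-((G(26) + 8827) - 15941) = -(((-15 + 26² + 60*26) + 8827) - 15941) = -(((-15 + 676 + 1560) + 8827) - 15941) = -((2221 + 8827) - 15941) = -(11048 - 15941) = -1*(-4893) = 4893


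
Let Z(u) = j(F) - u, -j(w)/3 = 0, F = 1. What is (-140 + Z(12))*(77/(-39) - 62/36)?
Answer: 65740/117 ≈ 561.88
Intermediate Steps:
j(w) = 0 (j(w) = -3*0 = 0)
Z(u) = -u (Z(u) = 0 - u = -u)
(-140 + Z(12))*(77/(-39) - 62/36) = (-140 - 1*12)*(77/(-39) - 62/36) = (-140 - 12)*(77*(-1/39) - 62*1/36) = -152*(-77/39 - 31/18) = -152*(-865/234) = 65740/117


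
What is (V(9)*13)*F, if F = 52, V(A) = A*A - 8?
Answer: 49348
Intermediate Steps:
V(A) = -8 + A² (V(A) = A² - 8 = -8 + A²)
(V(9)*13)*F = ((-8 + 9²)*13)*52 = ((-8 + 81)*13)*52 = (73*13)*52 = 949*52 = 49348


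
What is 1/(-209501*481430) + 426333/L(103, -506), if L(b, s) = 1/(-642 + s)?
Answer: -49363970957093766121/100860066430 ≈ -4.8943e+8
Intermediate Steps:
1/(-209501*481430) + 426333/L(103, -506) = 1/(-209501*481430) + 426333/(1/(-642 - 506)) = -1/209501*1/481430 + 426333/(1/(-1148)) = -1/100860066430 + 426333/(-1/1148) = -1/100860066430 + 426333*(-1148) = -1/100860066430 - 489430284 = -49363970957093766121/100860066430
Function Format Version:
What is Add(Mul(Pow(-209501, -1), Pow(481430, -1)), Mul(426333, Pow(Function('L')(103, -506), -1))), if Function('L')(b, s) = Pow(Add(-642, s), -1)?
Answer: Rational(-49363970957093766121, 100860066430) ≈ -4.8943e+8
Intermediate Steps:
Add(Mul(Pow(-209501, -1), Pow(481430, -1)), Mul(426333, Pow(Function('L')(103, -506), -1))) = Add(Mul(Pow(-209501, -1), Pow(481430, -1)), Mul(426333, Pow(Pow(Add(-642, -506), -1), -1))) = Add(Mul(Rational(-1, 209501), Rational(1, 481430)), Mul(426333, Pow(Pow(-1148, -1), -1))) = Add(Rational(-1, 100860066430), Mul(426333, Pow(Rational(-1, 1148), -1))) = Add(Rational(-1, 100860066430), Mul(426333, -1148)) = Add(Rational(-1, 100860066430), -489430284) = Rational(-49363970957093766121, 100860066430)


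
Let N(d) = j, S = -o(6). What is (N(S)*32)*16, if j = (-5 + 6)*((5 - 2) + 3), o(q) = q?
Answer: 3072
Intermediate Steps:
j = 6 (j = 1*(3 + 3) = 1*6 = 6)
S = -6 (S = -1*6 = -6)
N(d) = 6
(N(S)*32)*16 = (6*32)*16 = 192*16 = 3072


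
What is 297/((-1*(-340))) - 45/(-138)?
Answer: 9381/7820 ≈ 1.1996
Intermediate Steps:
297/((-1*(-340))) - 45/(-138) = 297/340 - 45*(-1/138) = 297*(1/340) + 15/46 = 297/340 + 15/46 = 9381/7820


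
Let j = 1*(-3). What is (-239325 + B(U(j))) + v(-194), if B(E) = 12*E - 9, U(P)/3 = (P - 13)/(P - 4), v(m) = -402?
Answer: -1677576/7 ≈ -2.3965e+5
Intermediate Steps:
j = -3
U(P) = 3*(-13 + P)/(-4 + P) (U(P) = 3*((P - 13)/(P - 4)) = 3*((-13 + P)/(-4 + P)) = 3*(-13 + P)/(-4 + P))
B(E) = -9 + 12*E
(-239325 + B(U(j))) + v(-194) = (-239325 + (-9 + 12*(3*(-13 - 3)/(-4 - 3)))) - 402 = (-239325 + (-9 + 12*(3*(-16)/(-7)))) - 402 = (-239325 + (-9 + 12*(3*(-⅐)*(-16)))) - 402 = (-239325 + (-9 + 12*(48/7))) - 402 = (-239325 + (-9 + 576/7)) - 402 = (-239325 + 513/7) - 402 = -1674762/7 - 402 = -1677576/7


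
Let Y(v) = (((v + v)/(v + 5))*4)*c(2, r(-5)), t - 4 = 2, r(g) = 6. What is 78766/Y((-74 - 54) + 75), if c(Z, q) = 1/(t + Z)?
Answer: 3780768/53 ≈ 71335.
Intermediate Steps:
t = 6 (t = 4 + 2 = 6)
c(Z, q) = 1/(6 + Z)
Y(v) = v/(5 + v) (Y(v) = (((v + v)/(v + 5))*4)/(6 + 2) = (((2*v)/(5 + v))*4)/8 = ((2*v/(5 + v))*4)*(⅛) = (8*v/(5 + v))*(⅛) = v/(5 + v))
78766/Y((-74 - 54) + 75) = 78766/((((-74 - 54) + 75)/(5 + ((-74 - 54) + 75)))) = 78766/(((-128 + 75)/(5 + (-128 + 75)))) = 78766/((-53/(5 - 53))) = 78766/((-53/(-48))) = 78766/((-53*(-1/48))) = 78766/(53/48) = 78766*(48/53) = 3780768/53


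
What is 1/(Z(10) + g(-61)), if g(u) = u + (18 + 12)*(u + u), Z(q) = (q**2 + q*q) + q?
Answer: -1/3511 ≈ -0.00028482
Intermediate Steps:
Z(q) = q + 2*q**2 (Z(q) = (q**2 + q**2) + q = 2*q**2 + q = q + 2*q**2)
g(u) = 61*u (g(u) = u + 30*(2*u) = u + 60*u = 61*u)
1/(Z(10) + g(-61)) = 1/(10*(1 + 2*10) + 61*(-61)) = 1/(10*(1 + 20) - 3721) = 1/(10*21 - 3721) = 1/(210 - 3721) = 1/(-3511) = -1/3511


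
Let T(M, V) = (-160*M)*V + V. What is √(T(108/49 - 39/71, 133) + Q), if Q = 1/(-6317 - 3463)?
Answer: I*√207205137255589305/2430330 ≈ 187.3*I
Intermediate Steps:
T(M, V) = V - 160*M*V (T(M, V) = -160*M*V + V = V - 160*M*V)
Q = -1/9780 (Q = 1/(-9780) = -1/9780 ≈ -0.00010225)
√(T(108/49 - 39/71, 133) + Q) = √(133*(1 - 160*(108/49 - 39/71)) - 1/9780) = √(133*(1 - 160*5757/3479) - 1/9780) = √(133*(1 - 921120/3479) - 1/9780) = √(133*(-917641/3479) - 1/9780) = √(-17435179/497 - 1/9780) = √(-170516051117/4860660) = I*√207205137255589305/2430330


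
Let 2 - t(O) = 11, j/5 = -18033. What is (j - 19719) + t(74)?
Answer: -109893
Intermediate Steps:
j = -90165 (j = 5*(-18033) = -90165)
t(O) = -9 (t(O) = 2 - 1*11 = 2 - 11 = -9)
(j - 19719) + t(74) = (-90165 - 19719) - 9 = -109884 - 9 = -109893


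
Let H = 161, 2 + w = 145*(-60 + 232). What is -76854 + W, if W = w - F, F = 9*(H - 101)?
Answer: -52456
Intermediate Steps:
w = 24938 (w = -2 + 145*(-60 + 232) = -2 + 145*172 = -2 + 24940 = 24938)
F = 540 (F = 9*(161 - 101) = 9*60 = 540)
W = 24398 (W = 24938 - 1*540 = 24938 - 540 = 24398)
-76854 + W = -76854 + 24398 = -52456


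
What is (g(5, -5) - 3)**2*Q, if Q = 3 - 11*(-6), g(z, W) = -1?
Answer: 1104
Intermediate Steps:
Q = 69 (Q = 3 + 66 = 69)
(g(5, -5) - 3)**2*Q = (-1 - 3)**2*69 = (-4)**2*69 = 16*69 = 1104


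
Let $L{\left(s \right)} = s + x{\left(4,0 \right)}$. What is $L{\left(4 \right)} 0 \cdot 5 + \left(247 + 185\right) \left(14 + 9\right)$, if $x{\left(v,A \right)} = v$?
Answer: $9936$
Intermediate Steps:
$L{\left(s \right)} = 4 + s$ ($L{\left(s \right)} = s + 4 = 4 + s$)
$L{\left(4 \right)} 0 \cdot 5 + \left(247 + 185\right) \left(14 + 9\right) = \left(4 + 4\right) 0 \cdot 5 + \left(247 + 185\right) \left(14 + 9\right) = 8 \cdot 0 \cdot 5 + 432 \cdot 23 = 0 \cdot 5 + 9936 = 0 + 9936 = 9936$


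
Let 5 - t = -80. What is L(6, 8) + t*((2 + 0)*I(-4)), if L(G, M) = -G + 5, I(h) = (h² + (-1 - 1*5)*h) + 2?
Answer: 7139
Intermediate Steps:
I(h) = 2 + h² - 6*h (I(h) = (h² + (-1 - 5)*h) + 2 = (h² - 6*h) + 2 = 2 + h² - 6*h)
L(G, M) = 5 - G
t = 85 (t = 5 - 1*(-80) = 5 + 80 = 85)
L(6, 8) + t*((2 + 0)*I(-4)) = (5 - 1*6) + 85*((2 + 0)*(2 + (-4)² - 6*(-4))) = (5 - 6) + 85*(2*(2 + 16 + 24)) = -1 + 85*(2*42) = -1 + 85*84 = -1 + 7140 = 7139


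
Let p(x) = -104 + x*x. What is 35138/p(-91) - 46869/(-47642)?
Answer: 2057292409/389568634 ≈ 5.2810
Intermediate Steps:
p(x) = -104 + x²
35138/p(-91) - 46869/(-47642) = 35138/(-104 + (-91)²) - 46869/(-47642) = 35138/(-104 + 8281) - 46869*(-1/47642) = 35138/8177 + 46869/47642 = 2057292409/389568634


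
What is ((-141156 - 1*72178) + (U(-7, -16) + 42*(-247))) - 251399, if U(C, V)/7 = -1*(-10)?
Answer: -475037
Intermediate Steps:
U(C, V) = 70 (U(C, V) = 7*(-1*(-10)) = 7*10 = 70)
((-141156 - 1*72178) + (U(-7, -16) + 42*(-247))) - 251399 = ((-141156 - 1*72178) + (70 + 42*(-247))) - 251399 = ((-141156 - 72178) + (70 - 10374)) - 251399 = (-213334 - 10304) - 251399 = -223638 - 251399 = -475037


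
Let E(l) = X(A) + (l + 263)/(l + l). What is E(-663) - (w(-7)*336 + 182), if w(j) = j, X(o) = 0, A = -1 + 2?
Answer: 1438910/663 ≈ 2170.3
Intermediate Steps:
A = 1
E(l) = (263 + l)/(2*l) (E(l) = 0 + (l + 263)/(l + l) = 0 + (263 + l)/((2*l)) = 0 + (263 + l)*(1/(2*l)) = 0 + (263 + l)/(2*l) = (263 + l)/(2*l))
E(-663) - (w(-7)*336 + 182) = (½)*(263 - 663)/(-663) - (-7*336 + 182) = (½)*(-1/663)*(-400) - (-2352 + 182) = 200/663 - 1*(-2170) = 200/663 + 2170 = 1438910/663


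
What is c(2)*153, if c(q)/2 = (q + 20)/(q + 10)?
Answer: 561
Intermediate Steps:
c(q) = 2*(20 + q)/(10 + q) (c(q) = 2*((q + 20)/(q + 10)) = 2*((20 + q)/(10 + q)) = 2*(20 + q)/(10 + q))
c(2)*153 = (2*(20 + 2)/(10 + 2))*153 = (2*22/12)*153 = (2*(1/12)*22)*153 = (11/3)*153 = 561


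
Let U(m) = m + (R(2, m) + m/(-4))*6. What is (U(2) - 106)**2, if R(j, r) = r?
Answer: 9025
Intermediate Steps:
U(m) = 11*m/2 (U(m) = m + (m + m/(-4))*6 = m + (m + m*(-1/4))*6 = m + (m - m/4)*6 = m + (3*m/4)*6 = m + 9*m/2 = 11*m/2)
(U(2) - 106)**2 = ((11/2)*2 - 106)**2 = (11 - 106)**2 = (-95)**2 = 9025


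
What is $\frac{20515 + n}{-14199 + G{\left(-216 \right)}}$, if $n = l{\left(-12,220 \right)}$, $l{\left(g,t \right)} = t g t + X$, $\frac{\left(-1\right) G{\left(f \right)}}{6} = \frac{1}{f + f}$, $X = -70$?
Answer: $\frac{40345560}{1022327} \approx 39.464$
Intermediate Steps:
$G{\left(f \right)} = - \frac{3}{f}$ ($G{\left(f \right)} = - \frac{6}{f + f} = - \frac{6}{2 f} = - 6 \frac{1}{2 f} = - \frac{3}{f}$)
$l{\left(g,t \right)} = -70 + g t^{2}$ ($l{\left(g,t \right)} = t g t - 70 = g t t - 70 = g t^{2} - 70 = -70 + g t^{2}$)
$n = -580870$ ($n = -70 - 12 \cdot 220^{2} = -70 - 580800 = -580870$)
$\frac{20515 + n}{-14199 + G{\left(-216 \right)}} = \frac{20515 - 580870}{-14199 - \frac{3}{-216}} = - \frac{560355}{-14199 - - \frac{1}{72}} = - \frac{560355}{-14199 + \frac{1}{72}} = - \frac{560355}{- \frac{1022327}{72}} = \left(-560355\right) \left(- \frac{72}{1022327}\right) = \frac{40345560}{1022327}$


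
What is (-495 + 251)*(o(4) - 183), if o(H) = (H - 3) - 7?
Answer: 46116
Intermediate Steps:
o(H) = -10 + H (o(H) = (-3 + H) - 7 = -10 + H)
(-495 + 251)*(o(4) - 183) = (-495 + 251)*((-10 + 4) - 183) = -244*(-6 - 183) = -244*(-189) = 46116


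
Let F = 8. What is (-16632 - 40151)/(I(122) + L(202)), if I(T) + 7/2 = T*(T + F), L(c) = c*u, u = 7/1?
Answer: -113566/34541 ≈ -3.2879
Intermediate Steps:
u = 7 (u = 7*1 = 7)
L(c) = 7*c (L(c) = c*7 = 7*c)
I(T) = -7/2 + T*(8 + T) (I(T) = -7/2 + T*(T + 8) = -7/2 + T*(8 + T))
(-16632 - 40151)/(I(122) + L(202)) = (-16632 - 40151)/((-7/2 + 122**2 + 8*122) + 7*202) = -56783/((-7/2 + 14884 + 976) + 1414) = -56783/(31713/2 + 1414) = -56783/34541/2 = -56783*2/34541 = -113566/34541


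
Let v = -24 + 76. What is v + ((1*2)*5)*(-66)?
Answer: -608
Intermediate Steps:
v = 52
v + ((1*2)*5)*(-66) = 52 + ((1*2)*5)*(-66) = 52 + (2*5)*(-66) = 52 + 10*(-66) = 52 - 660 = -608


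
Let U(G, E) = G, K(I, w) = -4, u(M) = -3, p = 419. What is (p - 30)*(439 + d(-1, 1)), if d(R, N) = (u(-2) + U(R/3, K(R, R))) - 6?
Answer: 501421/3 ≈ 1.6714e+5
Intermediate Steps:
d(R, N) = -9 + R/3 (d(R, N) = (-3 + R/3) - 6 = -9 + R/3)
(p - 30)*(439 + d(-1, 1)) = (419 - 30)*(439 + (-9 + (⅓)*(-1))) = 389*(439 + (-9 - ⅓)) = 389*(439 - 28/3) = 389*(1289/3) = 501421/3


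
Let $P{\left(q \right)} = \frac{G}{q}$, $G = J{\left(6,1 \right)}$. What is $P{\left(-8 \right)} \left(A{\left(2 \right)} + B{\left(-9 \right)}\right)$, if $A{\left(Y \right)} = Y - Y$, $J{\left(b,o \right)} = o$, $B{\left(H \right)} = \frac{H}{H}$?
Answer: $- \frac{1}{8} \approx -0.125$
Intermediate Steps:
$B{\left(H \right)} = 1$
$G = 1$
$P{\left(q \right)} = \frac{1}{q}$ ($P{\left(q \right)} = 1 \frac{1}{q} = \frac{1}{q}$)
$A{\left(Y \right)} = 0$
$P{\left(-8 \right)} \left(A{\left(2 \right)} + B{\left(-9 \right)}\right) = \frac{0 + 1}{-8} = \left(- \frac{1}{8}\right) 1 = - \frac{1}{8}$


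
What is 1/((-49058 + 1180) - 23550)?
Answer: -1/71428 ≈ -1.4000e-5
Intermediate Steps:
1/((-49058 + 1180) - 23550) = 1/(-47878 - 23550) = 1/(-71428) = -1/71428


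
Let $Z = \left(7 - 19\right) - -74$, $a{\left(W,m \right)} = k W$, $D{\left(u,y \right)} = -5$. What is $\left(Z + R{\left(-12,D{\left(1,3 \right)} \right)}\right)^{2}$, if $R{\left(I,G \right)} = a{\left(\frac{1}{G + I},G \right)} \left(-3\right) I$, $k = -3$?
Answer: $\frac{1350244}{289} \approx 4672.1$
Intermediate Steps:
$a{\left(W,m \right)} = - 3 W$
$R{\left(I,G \right)} = \frac{9 I}{G + I}$ ($R{\left(I,G \right)} = - \frac{3}{G + I} \left(-3\right) I = \frac{9}{G + I} I = \frac{9 I}{G + I}$)
$Z = 62$ ($Z = -12 + 74 = 62$)
$\left(Z + R{\left(-12,D{\left(1,3 \right)} \right)}\right)^{2} = \left(62 + 9 \left(-12\right) \frac{1}{-5 - 12}\right)^{2} = \left(62 + 9 \left(-12\right) \frac{1}{-17}\right)^{2} = \left(62 + 9 \left(-12\right) \left(- \frac{1}{17}\right)\right)^{2} = \left(62 + \frac{108}{17}\right)^{2} = \left(\frac{1162}{17}\right)^{2} = \frac{1350244}{289}$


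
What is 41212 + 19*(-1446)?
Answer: 13738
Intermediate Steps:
41212 + 19*(-1446) = 41212 - 27474 = 13738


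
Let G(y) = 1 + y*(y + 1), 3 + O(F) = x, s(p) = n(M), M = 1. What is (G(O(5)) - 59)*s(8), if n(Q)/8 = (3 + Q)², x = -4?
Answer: -2048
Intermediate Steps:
n(Q) = 8*(3 + Q)²
s(p) = 128 (s(p) = 8*(3 + 1)² = 8*4² = 8*16 = 128)
O(F) = -7 (O(F) = -3 - 4 = -7)
G(y) = 1 + y*(1 + y)
(G(O(5)) - 59)*s(8) = ((1 - 7 + (-7)²) - 59)*128 = ((1 - 7 + 49) - 59)*128 = (43 - 59)*128 = -16*128 = -2048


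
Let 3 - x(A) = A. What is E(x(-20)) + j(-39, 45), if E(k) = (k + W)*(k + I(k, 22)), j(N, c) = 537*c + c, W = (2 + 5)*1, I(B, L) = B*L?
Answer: 40080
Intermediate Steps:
x(A) = 3 - A
W = 7 (W = 7*1 = 7)
j(N, c) = 538*c
E(k) = 23*k*(7 + k) (E(k) = (k + 7)*(k + k*22) = (7 + k)*(k + 22*k) = (7 + k)*(23*k) = 23*k*(7 + k))
E(x(-20)) + j(-39, 45) = 23*(3 - 1*(-20))*(7 + (3 - 1*(-20))) + 538*45 = 23*(3 + 20)*(7 + (3 + 20)) + 24210 = 23*23*(7 + 23) + 24210 = 23*23*30 + 24210 = 15870 + 24210 = 40080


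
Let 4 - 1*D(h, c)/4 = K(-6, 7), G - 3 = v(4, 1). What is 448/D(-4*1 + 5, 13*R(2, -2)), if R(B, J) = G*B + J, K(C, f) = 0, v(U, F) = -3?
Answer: 28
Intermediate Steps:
G = 0 (G = 3 - 3 = 0)
R(B, J) = J (R(B, J) = 0*B + J = 0 + J = J)
D(h, c) = 16 (D(h, c) = 16 - 4*0 = 16 + 0 = 16)
448/D(-4*1 + 5, 13*R(2, -2)) = 448/16 = 448*(1/16) = 28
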